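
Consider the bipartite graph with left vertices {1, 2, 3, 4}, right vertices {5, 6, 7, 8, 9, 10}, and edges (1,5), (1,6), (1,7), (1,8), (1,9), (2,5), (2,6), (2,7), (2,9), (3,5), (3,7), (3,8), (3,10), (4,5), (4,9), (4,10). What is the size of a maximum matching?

Step 1: List the neighbors of each left vertex:
  1: 5, 6, 7, 8, 9
  2: 5, 6, 7, 9
  3: 5, 7, 8, 10
  4: 5, 9, 10

Step 2: Greedily match left vertices, then look for augmenting paths:
  Match 1 -- 5
  Match 2 -- 6
  Match 3 -- 7
  Match 4 -- 9
  No augmenting path remains.

Step 3: Verify this is maximum:
  Matching size 4 = min(|L|, |R|) = min(4, 6), which is an upper bound, so this matching is maximum.

Maximum matching: {(1,5), (2,6), (3,7), (4,9)}
Size: 4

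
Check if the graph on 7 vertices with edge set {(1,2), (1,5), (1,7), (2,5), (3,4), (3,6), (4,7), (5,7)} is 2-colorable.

Step 1: Attempt 2-coloring using BFS:
  Start at vertex 1, assign color 0
  Color vertex 2 with color 1 (neighbor of 1)
  Color vertex 5 with color 1 (neighbor of 1)
  Color vertex 7 with color 1 (neighbor of 1)

Step 2: Conflict found! Vertices 2 and 5 are adjacent but have the same color.
This means the graph contains an odd cycle.

The graph is NOT bipartite.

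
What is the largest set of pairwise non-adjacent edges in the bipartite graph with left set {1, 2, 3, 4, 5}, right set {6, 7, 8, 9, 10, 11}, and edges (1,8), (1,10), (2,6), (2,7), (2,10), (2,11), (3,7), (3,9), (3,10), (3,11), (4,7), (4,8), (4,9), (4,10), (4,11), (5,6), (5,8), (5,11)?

Step 1: List the neighbors of each left vertex:
  1: 8, 10
  2: 6, 7, 10, 11
  3: 7, 9, 10, 11
  4: 7, 8, 9, 10, 11
  5: 6, 8, 11

Step 2: Greedily match left vertices, then look for augmenting paths:
  Match 1 -- 8
  Match 2 -- 6
  Match 3 -- 7
  Match 4 -- 9
  Match 5 -- 11
  No augmenting path remains.

Step 3: Verify this is maximum:
  Matching size 5 = min(|L|, |R|) = min(5, 6), which is an upper bound, so this matching is maximum.

Maximum matching: {(1,8), (2,6), (3,7), (4,9), (5,11)}
Size: 5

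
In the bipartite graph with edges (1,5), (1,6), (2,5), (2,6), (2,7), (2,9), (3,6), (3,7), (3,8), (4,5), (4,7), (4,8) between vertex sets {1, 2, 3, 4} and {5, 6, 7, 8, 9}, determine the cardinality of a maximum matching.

Step 1: List the neighbors of each left vertex:
  1: 5, 6
  2: 5, 6, 7, 9
  3: 6, 7, 8
  4: 5, 7, 8

Step 2: Greedily match left vertices, then look for augmenting paths:
  Match 1 -- 5
  Match 2 -- 6
  Match 3 -- 7
  Match 4 -- 8
  No augmenting path remains.

Step 3: Verify this is maximum:
  Matching size 4 = min(|L|, |R|) = min(4, 5), which is an upper bound, so this matching is maximum.

Maximum matching: {(1,5), (2,6), (3,7), (4,8)}
Size: 4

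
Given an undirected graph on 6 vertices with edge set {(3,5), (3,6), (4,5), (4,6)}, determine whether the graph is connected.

Step 1: Build adjacency list from edges:
  1: (none)
  2: (none)
  3: 5, 6
  4: 5, 6
  5: 3, 4
  6: 3, 4

Step 2: Run BFS/DFS from vertex 1:
  Visited: {1}
  Reached 1 of 6 vertices

Step 3: Only 1 of 6 vertices reached. Graph is disconnected.
Connected components: {1}, {2}, {3, 4, 5, 6}
Answer: No, the graph is not connected (3 components).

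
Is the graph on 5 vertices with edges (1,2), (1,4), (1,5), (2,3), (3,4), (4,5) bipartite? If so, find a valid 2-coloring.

Step 1: Attempt 2-coloring using BFS:
  Start at vertex 1, assign color 0
  Color vertex 2 with color 1 (neighbor of 1)
  Color vertex 4 with color 1 (neighbor of 1)
  Color vertex 5 with color 1 (neighbor of 1)
  Color vertex 3 with color 0 (neighbor of 2)

Step 2: Conflict found! Vertices 4 and 5 are adjacent but have the same color.
This means the graph contains an odd cycle.

The graph is NOT bipartite.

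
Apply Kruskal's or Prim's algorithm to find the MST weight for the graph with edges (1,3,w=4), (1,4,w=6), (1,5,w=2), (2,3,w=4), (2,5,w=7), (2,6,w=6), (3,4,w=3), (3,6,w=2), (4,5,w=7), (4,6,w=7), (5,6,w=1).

Apply Kruskal's algorithm (sort edges by weight, add if no cycle):

Sorted edges by weight:
  (5,6) w=1
  (1,5) w=2
  (3,6) w=2
  (3,4) w=3
  (1,3) w=4
  (2,3) w=4
  (1,4) w=6
  (2,6) w=6
  (2,5) w=7
  (4,5) w=7
  (4,6) w=7

Add edge (5,6) w=1 -- no cycle. Running total: 1
Add edge (1,5) w=2 -- no cycle. Running total: 3
Add edge (3,6) w=2 -- no cycle. Running total: 5
Add edge (3,4) w=3 -- no cycle. Running total: 8
Skip edge (1,3) w=4 -- would create cycle
Add edge (2,3) w=4 -- no cycle. Running total: 12

MST edges: (5,6,w=1), (1,5,w=2), (3,6,w=2), (3,4,w=3), (2,3,w=4)
Total MST weight: 1 + 2 + 2 + 3 + 4 = 12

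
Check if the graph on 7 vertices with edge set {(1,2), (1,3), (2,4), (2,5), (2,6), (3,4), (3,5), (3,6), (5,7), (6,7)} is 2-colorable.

Step 1: Attempt 2-coloring using BFS:
  Start at vertex 1, assign color 0
  Color vertex 2 with color 1 (neighbor of 1)
  Color vertex 3 with color 1 (neighbor of 1)
  Color vertex 4 with color 0 (neighbor of 2)
  Color vertex 5 with color 0 (neighbor of 2)
  Color vertex 6 with color 0 (neighbor of 2)
  Color vertex 7 with color 1 (neighbor of 5)

Step 2: 2-coloring succeeded. No conflicts found.
  Set A (color 0): {1, 4, 5, 6}
  Set B (color 1): {2, 3, 7}

The graph is bipartite with partition {1, 4, 5, 6}, {2, 3, 7}.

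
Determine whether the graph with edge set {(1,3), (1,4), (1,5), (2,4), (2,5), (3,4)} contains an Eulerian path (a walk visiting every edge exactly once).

Step 1: Find the degree of each vertex:
  deg(1) = 3
  deg(2) = 2
  deg(3) = 2
  deg(4) = 3
  deg(5) = 2

Step 2: Count vertices with odd degree:
  Odd-degree vertices: 1, 4 (2 total)

Step 3: Apply Euler's theorem:
  - Eulerian circuit exists iff graph is connected and all vertices have even degree
  - Eulerian path exists iff graph is connected and has 0 or 2 odd-degree vertices

Graph is connected with exactly 2 odd-degree vertices (1, 4).
Eulerian path exists (starting and ending at the odd-degree vertices), but no Eulerian circuit.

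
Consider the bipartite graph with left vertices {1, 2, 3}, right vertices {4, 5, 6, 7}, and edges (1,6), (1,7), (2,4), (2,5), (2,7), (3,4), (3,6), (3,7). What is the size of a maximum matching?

Step 1: List the neighbors of each left vertex:
  1: 6, 7
  2: 4, 5, 7
  3: 4, 6, 7

Step 2: Greedily match left vertices, then look for augmenting paths:
  Match 1 -- 6
  Match 2 -- 4
  Match 3 -- 7
  No augmenting path remains.

Step 3: Verify this is maximum:
  Matching size 3 = min(|L|, |R|) = min(3, 4), which is an upper bound, so this matching is maximum.

Maximum matching: {(1,6), (2,4), (3,7)}
Size: 3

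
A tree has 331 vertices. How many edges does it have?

A tree on n vertices always has exactly n - 1 edges.
For n = 331: edges = 331 - 1 = 330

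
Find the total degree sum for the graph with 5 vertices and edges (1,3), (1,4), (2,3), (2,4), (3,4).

Step 1: Count edges incident to each vertex:
  deg(1) = 2 (neighbors: 3, 4)
  deg(2) = 2 (neighbors: 3, 4)
  deg(3) = 3 (neighbors: 1, 2, 4)
  deg(4) = 3 (neighbors: 1, 2, 3)
  deg(5) = 0 (neighbors: none)

Step 2: Sum all degrees:
  2 + 2 + 3 + 3 + 0 = 10

Verification: sum of degrees = 2 * |E| = 2 * 5 = 10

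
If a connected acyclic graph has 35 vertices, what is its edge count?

A tree on n vertices always has exactly n - 1 edges.
For n = 35: edges = 35 - 1 = 34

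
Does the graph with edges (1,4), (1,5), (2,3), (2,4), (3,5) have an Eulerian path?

Step 1: Find the degree of each vertex:
  deg(1) = 2
  deg(2) = 2
  deg(3) = 2
  deg(4) = 2
  deg(5) = 2

Step 2: Count vertices with odd degree:
  All vertices have even degree (0 odd-degree vertices)

Step 3: Apply Euler's theorem:
  - Eulerian circuit exists iff graph is connected and all vertices have even degree
  - Eulerian path exists iff graph is connected and has 0 or 2 odd-degree vertices

Graph is connected with 0 odd-degree vertices.
Both Eulerian circuit and Eulerian path exist.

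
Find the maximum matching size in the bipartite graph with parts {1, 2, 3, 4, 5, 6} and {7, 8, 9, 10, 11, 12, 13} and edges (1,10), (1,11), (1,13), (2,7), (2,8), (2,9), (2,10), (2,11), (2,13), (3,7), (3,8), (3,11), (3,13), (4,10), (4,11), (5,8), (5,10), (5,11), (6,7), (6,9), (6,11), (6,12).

Step 1: List the neighbors of each left vertex:
  1: 10, 11, 13
  2: 7, 8, 9, 10, 11, 13
  3: 7, 8, 11, 13
  4: 10, 11
  5: 8, 10, 11
  6: 7, 9, 11, 12

Step 2: Greedily match left vertices, then look for augmenting paths:
  Match 1 -- 10
  Match 2 -- 7
  Match 3 -- 13
  Match 4 -- 11
  Match 5 -- 8
  Match 6 -- 9
  No augmenting path remains.

Step 3: Verify this is maximum:
  Matching size 6 = min(|L|, |R|) = min(6, 7), which is an upper bound, so this matching is maximum.

Maximum matching: {(1,10), (2,7), (3,13), (4,11), (5,8), (6,9)}
Size: 6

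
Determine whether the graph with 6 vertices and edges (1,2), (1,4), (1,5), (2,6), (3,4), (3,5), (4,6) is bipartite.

Step 1: Attempt 2-coloring using BFS:
  Start at vertex 1, assign color 0
  Color vertex 2 with color 1 (neighbor of 1)
  Color vertex 4 with color 1 (neighbor of 1)
  Color vertex 5 with color 1 (neighbor of 1)
  Color vertex 6 with color 0 (neighbor of 2)
  Color vertex 3 with color 0 (neighbor of 4)

Step 2: 2-coloring succeeded. No conflicts found.
  Set A (color 0): {1, 3, 6}
  Set B (color 1): {2, 4, 5}

The graph is bipartite with partition {1, 3, 6}, {2, 4, 5}.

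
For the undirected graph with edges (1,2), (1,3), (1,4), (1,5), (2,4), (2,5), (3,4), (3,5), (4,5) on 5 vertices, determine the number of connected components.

Step 1: Build adjacency list from edges:
  1: 2, 3, 4, 5
  2: 1, 4, 5
  3: 1, 4, 5
  4: 1, 2, 3, 5
  5: 1, 2, 3, 4

Step 2: Run BFS/DFS from vertex 1:
  Visited: {1, 2, 3, 4, 5}
  Reached 5 of 5 vertices

Step 3: All 5 vertices reached from vertex 1, so the graph is connected.
Number of connected components: 1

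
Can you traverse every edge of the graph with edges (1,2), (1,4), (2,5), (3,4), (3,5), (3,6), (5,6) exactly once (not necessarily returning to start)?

Step 1: Find the degree of each vertex:
  deg(1) = 2
  deg(2) = 2
  deg(3) = 3
  deg(4) = 2
  deg(5) = 3
  deg(6) = 2

Step 2: Count vertices with odd degree:
  Odd-degree vertices: 3, 5 (2 total)

Step 3: Apply Euler's theorem:
  - Eulerian circuit exists iff graph is connected and all vertices have even degree
  - Eulerian path exists iff graph is connected and has 0 or 2 odd-degree vertices

Graph is connected with exactly 2 odd-degree vertices (3, 5).
Eulerian path exists (starting and ending at the odd-degree vertices), but no Eulerian circuit.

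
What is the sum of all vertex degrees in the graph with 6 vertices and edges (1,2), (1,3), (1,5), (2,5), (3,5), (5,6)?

Step 1: Count edges incident to each vertex:
  deg(1) = 3 (neighbors: 2, 3, 5)
  deg(2) = 2 (neighbors: 1, 5)
  deg(3) = 2 (neighbors: 1, 5)
  deg(4) = 0 (neighbors: none)
  deg(5) = 4 (neighbors: 1, 2, 3, 6)
  deg(6) = 1 (neighbors: 5)

Step 2: Sum all degrees:
  3 + 2 + 2 + 0 + 4 + 1 = 12

Verification: sum of degrees = 2 * |E| = 2 * 6 = 12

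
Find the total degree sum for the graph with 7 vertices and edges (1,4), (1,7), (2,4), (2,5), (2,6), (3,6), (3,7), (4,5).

Step 1: Count edges incident to each vertex:
  deg(1) = 2 (neighbors: 4, 7)
  deg(2) = 3 (neighbors: 4, 5, 6)
  deg(3) = 2 (neighbors: 6, 7)
  deg(4) = 3 (neighbors: 1, 2, 5)
  deg(5) = 2 (neighbors: 2, 4)
  deg(6) = 2 (neighbors: 2, 3)
  deg(7) = 2 (neighbors: 1, 3)

Step 2: Sum all degrees:
  2 + 3 + 2 + 3 + 2 + 2 + 2 = 16

Verification: sum of degrees = 2 * |E| = 2 * 8 = 16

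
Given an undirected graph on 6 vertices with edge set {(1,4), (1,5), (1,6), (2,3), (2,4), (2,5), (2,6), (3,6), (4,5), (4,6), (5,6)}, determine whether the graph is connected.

Step 1: Build adjacency list from edges:
  1: 4, 5, 6
  2: 3, 4, 5, 6
  3: 2, 6
  4: 1, 2, 5, 6
  5: 1, 2, 4, 6
  6: 1, 2, 3, 4, 5

Step 2: Run BFS/DFS from vertex 1:
  Visited: {1, 4, 5, 6, 2, 3}
  Reached 6 of 6 vertices

Step 3: All 6 vertices reached from vertex 1, so the graph is connected.
Answer: Yes, the graph is connected.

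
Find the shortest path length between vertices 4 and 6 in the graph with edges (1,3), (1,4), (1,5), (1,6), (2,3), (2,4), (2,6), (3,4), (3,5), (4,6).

Step 1: Build adjacency list:
  1: 3, 4, 5, 6
  2: 3, 4, 6
  3: 1, 2, 4, 5
  4: 1, 2, 3, 6
  5: 1, 3
  6: 1, 2, 4

Step 2: BFS from vertex 4 to find shortest path to 6:
  vertex 1 reached at distance 1
  vertex 2 reached at distance 1
  vertex 3 reached at distance 1
  vertex 6 reached at distance 1

Step 3: Shortest path: 4 -> 6
Path length: 1 edge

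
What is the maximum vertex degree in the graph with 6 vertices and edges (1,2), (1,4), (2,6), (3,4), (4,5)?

Step 1: Count edges incident to each vertex:
  deg(1) = 2 (neighbors: 2, 4)
  deg(2) = 2 (neighbors: 1, 6)
  deg(3) = 1 (neighbors: 4)
  deg(4) = 3 (neighbors: 1, 3, 5)
  deg(5) = 1 (neighbors: 4)
  deg(6) = 1 (neighbors: 2)

Step 2: Find maximum:
  max(2, 2, 1, 3, 1, 1) = 3 (vertex 4)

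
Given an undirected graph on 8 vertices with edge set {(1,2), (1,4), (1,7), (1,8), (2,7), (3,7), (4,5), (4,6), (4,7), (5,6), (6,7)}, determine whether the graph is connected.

Step 1: Build adjacency list from edges:
  1: 2, 4, 7, 8
  2: 1, 7
  3: 7
  4: 1, 5, 6, 7
  5: 4, 6
  6: 4, 5, 7
  7: 1, 2, 3, 4, 6
  8: 1

Step 2: Run BFS/DFS from vertex 1:
  Visited: {1, 2, 4, 7, 8, 5, 6, 3}
  Reached 8 of 8 vertices

Step 3: All 8 vertices reached from vertex 1, so the graph is connected.
Answer: Yes, the graph is connected.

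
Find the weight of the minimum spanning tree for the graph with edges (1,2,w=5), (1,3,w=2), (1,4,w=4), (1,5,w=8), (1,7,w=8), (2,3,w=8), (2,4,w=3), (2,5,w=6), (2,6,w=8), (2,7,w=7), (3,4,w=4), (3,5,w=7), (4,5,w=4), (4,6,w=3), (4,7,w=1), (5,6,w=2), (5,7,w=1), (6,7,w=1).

Apply Kruskal's algorithm (sort edges by weight, add if no cycle):

Sorted edges by weight:
  (4,7) w=1
  (5,7) w=1
  (6,7) w=1
  (1,3) w=2
  (5,6) w=2
  (2,4) w=3
  (4,6) w=3
  (1,4) w=4
  (3,4) w=4
  (4,5) w=4
  (1,2) w=5
  (2,5) w=6
  (2,7) w=7
  (3,5) w=7
  (1,5) w=8
  (1,7) w=8
  (2,6) w=8
  (2,3) w=8

Add edge (4,7) w=1 -- no cycle. Running total: 1
Add edge (5,7) w=1 -- no cycle. Running total: 2
Add edge (6,7) w=1 -- no cycle. Running total: 3
Add edge (1,3) w=2 -- no cycle. Running total: 5
Skip edge (5,6) w=2 -- would create cycle
Add edge (2,4) w=3 -- no cycle. Running total: 8
Skip edge (4,6) w=3 -- would create cycle
Add edge (1,4) w=4 -- no cycle. Running total: 12

MST edges: (4,7,w=1), (5,7,w=1), (6,7,w=1), (1,3,w=2), (2,4,w=3), (1,4,w=4)
Total MST weight: 1 + 1 + 1 + 2 + 3 + 4 = 12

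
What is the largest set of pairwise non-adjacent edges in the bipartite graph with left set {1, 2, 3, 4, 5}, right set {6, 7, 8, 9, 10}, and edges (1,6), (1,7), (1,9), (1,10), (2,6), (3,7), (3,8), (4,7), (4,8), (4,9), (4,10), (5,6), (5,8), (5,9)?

Step 1: List the neighbors of each left vertex:
  1: 6, 7, 9, 10
  2: 6
  3: 7, 8
  4: 7, 8, 9, 10
  5: 6, 8, 9

Step 2: Greedily match left vertices, then look for augmenting paths:
  Match 1 -- 10
  Match 2 -- 6
  Match 3 -- 7
  Match 4 -- 8
  Match 5 -- 9
  No augmenting path remains.

Step 3: Verify this is maximum:
  Matching size 5 = min(|L|, |R|) = min(5, 5), which is an upper bound, so this matching is maximum.

Maximum matching: {(1,10), (2,6), (3,7), (4,8), (5,9)}
Size: 5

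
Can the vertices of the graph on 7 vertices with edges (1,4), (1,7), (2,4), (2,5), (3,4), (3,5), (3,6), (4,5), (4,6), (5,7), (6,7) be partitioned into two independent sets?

Step 1: Attempt 2-coloring using BFS:
  Start at vertex 1, assign color 0
  Color vertex 4 with color 1 (neighbor of 1)
  Color vertex 7 with color 1 (neighbor of 1)
  Color vertex 2 with color 0 (neighbor of 4)
  Color vertex 3 with color 0 (neighbor of 4)
  Color vertex 5 with color 0 (neighbor of 4)
  Color vertex 6 with color 0 (neighbor of 4)

Step 2: Conflict found! Vertices 2 and 5 are adjacent but have the same color.
This means the graph contains an odd cycle.

The graph is NOT bipartite.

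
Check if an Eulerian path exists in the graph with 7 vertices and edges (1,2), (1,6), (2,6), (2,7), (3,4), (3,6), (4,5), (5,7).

Step 1: Find the degree of each vertex:
  deg(1) = 2
  deg(2) = 3
  deg(3) = 2
  deg(4) = 2
  deg(5) = 2
  deg(6) = 3
  deg(7) = 2

Step 2: Count vertices with odd degree:
  Odd-degree vertices: 2, 6 (2 total)

Step 3: Apply Euler's theorem:
  - Eulerian circuit exists iff graph is connected and all vertices have even degree
  - Eulerian path exists iff graph is connected and has 0 or 2 odd-degree vertices

Graph is connected with exactly 2 odd-degree vertices (2, 6).
Eulerian path exists (starting and ending at the odd-degree vertices), but no Eulerian circuit.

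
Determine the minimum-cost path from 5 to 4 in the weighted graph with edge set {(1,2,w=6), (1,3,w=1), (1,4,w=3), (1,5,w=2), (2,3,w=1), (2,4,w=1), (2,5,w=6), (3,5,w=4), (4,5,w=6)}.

Step 1: Build adjacency list with weights:
  1: 2(w=6), 3(w=1), 4(w=3), 5(w=2)
  2: 1(w=6), 3(w=1), 4(w=1), 5(w=6)
  3: 1(w=1), 2(w=1), 5(w=4)
  4: 1(w=3), 2(w=1), 5(w=6)
  5: 1(w=2), 2(w=6), 3(w=4), 4(w=6)

Step 2: Apply Dijkstra's algorithm from vertex 5:
  Visit vertex 5 (distance=0)
    Update dist[1] = 2
    Update dist[2] = 6
    Update dist[3] = 4
    Update dist[4] = 6
  Visit vertex 1 (distance=2)
    Update dist[3] = 3
    Update dist[4] = 5
  Visit vertex 3 (distance=3)
    Update dist[2] = 4
  Visit vertex 2 (distance=4)
  Visit vertex 4 (distance=5)

Step 3: Shortest path: 5 -> 1 -> 4
Total weight: 2 + 3 = 5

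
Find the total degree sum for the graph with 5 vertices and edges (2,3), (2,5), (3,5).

Step 1: Count edges incident to each vertex:
  deg(1) = 0 (neighbors: none)
  deg(2) = 2 (neighbors: 3, 5)
  deg(3) = 2 (neighbors: 2, 5)
  deg(4) = 0 (neighbors: none)
  deg(5) = 2 (neighbors: 2, 3)

Step 2: Sum all degrees:
  0 + 2 + 2 + 0 + 2 = 6

Verification: sum of degrees = 2 * |E| = 2 * 3 = 6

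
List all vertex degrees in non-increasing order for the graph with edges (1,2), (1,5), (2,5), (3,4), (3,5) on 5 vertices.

Step 1: Count edges incident to each vertex:
  deg(1) = 2 (neighbors: 2, 5)
  deg(2) = 2 (neighbors: 1, 5)
  deg(3) = 2 (neighbors: 4, 5)
  deg(4) = 1 (neighbors: 3)
  deg(5) = 3 (neighbors: 1, 2, 3)

Step 2: Sort degrees in non-increasing order:
  Degrees: [2, 2, 2, 1, 3] -> sorted: [3, 2, 2, 2, 1]

Degree sequence: [3, 2, 2, 2, 1]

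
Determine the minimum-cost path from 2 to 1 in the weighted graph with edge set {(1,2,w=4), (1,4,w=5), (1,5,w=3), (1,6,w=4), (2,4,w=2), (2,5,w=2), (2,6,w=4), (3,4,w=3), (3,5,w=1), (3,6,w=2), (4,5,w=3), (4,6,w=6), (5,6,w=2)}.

Step 1: Build adjacency list with weights:
  1: 2(w=4), 4(w=5), 5(w=3), 6(w=4)
  2: 1(w=4), 4(w=2), 5(w=2), 6(w=4)
  3: 4(w=3), 5(w=1), 6(w=2)
  4: 1(w=5), 2(w=2), 3(w=3), 5(w=3), 6(w=6)
  5: 1(w=3), 2(w=2), 3(w=1), 4(w=3), 6(w=2)
  6: 1(w=4), 2(w=4), 3(w=2), 4(w=6), 5(w=2)

Step 2: Apply Dijkstra's algorithm from vertex 2:
  Visit vertex 2 (distance=0)
    Update dist[1] = 4
    Update dist[4] = 2
    Update dist[5] = 2
    Update dist[6] = 4
  Visit vertex 4 (distance=2)
    Update dist[3] = 5
  Visit vertex 5 (distance=2)
    Update dist[3] = 3
  Visit vertex 3 (distance=3)
  Visit vertex 1 (distance=4)

Step 3: Shortest path: 2 -> 1
Total weight: 4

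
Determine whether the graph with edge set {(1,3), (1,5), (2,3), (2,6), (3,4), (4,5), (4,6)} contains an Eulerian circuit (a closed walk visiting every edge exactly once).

Step 1: Find the degree of each vertex:
  deg(1) = 2
  deg(2) = 2
  deg(3) = 3
  deg(4) = 3
  deg(5) = 2
  deg(6) = 2

Step 2: Count vertices with odd degree:
  Odd-degree vertices: 3, 4 (2 total)

Step 3: Apply Euler's theorem:
  - Eulerian circuit exists iff graph is connected and all vertices have even degree
  - Eulerian path exists iff graph is connected and has 0 or 2 odd-degree vertices

Graph is connected with exactly 2 odd-degree vertices (3, 4).
Eulerian path exists (starting and ending at the odd-degree vertices), but no Eulerian circuit.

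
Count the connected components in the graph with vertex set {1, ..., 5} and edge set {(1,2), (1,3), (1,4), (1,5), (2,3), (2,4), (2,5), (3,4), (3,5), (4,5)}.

Step 1: Build adjacency list from edges:
  1: 2, 3, 4, 5
  2: 1, 3, 4, 5
  3: 1, 2, 4, 5
  4: 1, 2, 3, 5
  5: 1, 2, 3, 4

Step 2: Run BFS/DFS from vertex 1:
  Visited: {1, 2, 3, 4, 5}
  Reached 5 of 5 vertices

Step 3: All 5 vertices reached from vertex 1, so the graph is connected.
Number of connected components: 1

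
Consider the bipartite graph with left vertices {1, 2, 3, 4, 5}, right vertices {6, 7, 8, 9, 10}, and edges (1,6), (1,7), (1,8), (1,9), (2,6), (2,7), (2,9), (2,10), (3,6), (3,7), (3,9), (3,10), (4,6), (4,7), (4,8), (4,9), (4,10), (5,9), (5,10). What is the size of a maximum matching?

Step 1: List the neighbors of each left vertex:
  1: 6, 7, 8, 9
  2: 6, 7, 9, 10
  3: 6, 7, 9, 10
  4: 6, 7, 8, 9, 10
  5: 9, 10

Step 2: Greedily match left vertices, then look for augmenting paths:
  Match 1 -- 6
  Match 2 -- 7
  Match 3 -- 9
  Match 4 -- 8
  Match 5 -- 10
  No augmenting path remains.

Step 3: Verify this is maximum:
  Matching size 5 = min(|L|, |R|) = min(5, 5), which is an upper bound, so this matching is maximum.

Maximum matching: {(1,6), (2,7), (3,9), (4,8), (5,10)}
Size: 5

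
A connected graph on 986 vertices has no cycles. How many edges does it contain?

A tree on n vertices always has exactly n - 1 edges.
For n = 986: edges = 986 - 1 = 985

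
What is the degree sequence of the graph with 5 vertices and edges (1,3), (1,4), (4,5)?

Step 1: Count edges incident to each vertex:
  deg(1) = 2 (neighbors: 3, 4)
  deg(2) = 0 (neighbors: none)
  deg(3) = 1 (neighbors: 1)
  deg(4) = 2 (neighbors: 1, 5)
  deg(5) = 1 (neighbors: 4)

Step 2: Sort degrees in non-increasing order:
  Degrees: [2, 0, 1, 2, 1] -> sorted: [2, 2, 1, 1, 0]

Degree sequence: [2, 2, 1, 1, 0]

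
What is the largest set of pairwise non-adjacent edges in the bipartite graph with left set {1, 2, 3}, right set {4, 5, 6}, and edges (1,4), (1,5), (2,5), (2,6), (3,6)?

Step 1: List the neighbors of each left vertex:
  1: 4, 5
  2: 5, 6
  3: 6

Step 2: Greedily match left vertices, then look for augmenting paths:
  Match 1 -- 4
  Match 2 -- 5
  Match 3 -- 6
  No augmenting path remains.

Step 3: Verify this is maximum:
  Matching size 3 = min(|L|, |R|) = min(3, 3), which is an upper bound, so this matching is maximum.

Maximum matching: {(1,4), (2,5), (3,6)}
Size: 3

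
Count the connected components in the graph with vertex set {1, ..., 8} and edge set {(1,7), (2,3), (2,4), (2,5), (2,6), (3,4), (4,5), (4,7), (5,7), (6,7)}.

Step 1: Build adjacency list from edges:
  1: 7
  2: 3, 4, 5, 6
  3: 2, 4
  4: 2, 3, 5, 7
  5: 2, 4, 7
  6: 2, 7
  7: 1, 4, 5, 6
  8: (none)

Step 2: Run BFS/DFS from vertex 1:
  Visited: {1, 7, 4, 5, 6, 2, 3}
  Reached 7 of 8 vertices

Step 3: Only 7 of 8 vertices reached. Graph is disconnected.
Connected components: {1, 2, 3, 4, 5, 6, 7}, {8}
Number of connected components: 2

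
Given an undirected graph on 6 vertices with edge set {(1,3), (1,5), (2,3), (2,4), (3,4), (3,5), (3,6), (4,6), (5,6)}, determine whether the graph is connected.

Step 1: Build adjacency list from edges:
  1: 3, 5
  2: 3, 4
  3: 1, 2, 4, 5, 6
  4: 2, 3, 6
  5: 1, 3, 6
  6: 3, 4, 5

Step 2: Run BFS/DFS from vertex 1:
  Visited: {1, 3, 5, 2, 4, 6}
  Reached 6 of 6 vertices

Step 3: All 6 vertices reached from vertex 1, so the graph is connected.
Answer: Yes, the graph is connected.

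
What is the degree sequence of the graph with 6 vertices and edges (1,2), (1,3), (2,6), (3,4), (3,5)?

Step 1: Count edges incident to each vertex:
  deg(1) = 2 (neighbors: 2, 3)
  deg(2) = 2 (neighbors: 1, 6)
  deg(3) = 3 (neighbors: 1, 4, 5)
  deg(4) = 1 (neighbors: 3)
  deg(5) = 1 (neighbors: 3)
  deg(6) = 1 (neighbors: 2)

Step 2: Sort degrees in non-increasing order:
  Degrees: [2, 2, 3, 1, 1, 1] -> sorted: [3, 2, 2, 1, 1, 1]

Degree sequence: [3, 2, 2, 1, 1, 1]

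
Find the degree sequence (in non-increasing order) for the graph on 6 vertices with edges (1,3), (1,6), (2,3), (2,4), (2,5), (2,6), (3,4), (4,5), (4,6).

Step 1: Count edges incident to each vertex:
  deg(1) = 2 (neighbors: 3, 6)
  deg(2) = 4 (neighbors: 3, 4, 5, 6)
  deg(3) = 3 (neighbors: 1, 2, 4)
  deg(4) = 4 (neighbors: 2, 3, 5, 6)
  deg(5) = 2 (neighbors: 2, 4)
  deg(6) = 3 (neighbors: 1, 2, 4)

Step 2: Sort degrees in non-increasing order:
  Degrees: [2, 4, 3, 4, 2, 3] -> sorted: [4, 4, 3, 3, 2, 2]

Degree sequence: [4, 4, 3, 3, 2, 2]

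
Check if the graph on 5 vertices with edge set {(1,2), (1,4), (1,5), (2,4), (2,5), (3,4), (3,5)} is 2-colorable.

Step 1: Attempt 2-coloring using BFS:
  Start at vertex 1, assign color 0
  Color vertex 2 with color 1 (neighbor of 1)
  Color vertex 4 with color 1 (neighbor of 1)
  Color vertex 5 with color 1 (neighbor of 1)

Step 2: Conflict found! Vertices 2 and 4 are adjacent but have the same color.
This means the graph contains an odd cycle.

The graph is NOT bipartite.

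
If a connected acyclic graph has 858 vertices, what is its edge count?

A tree on n vertices always has exactly n - 1 edges.
For n = 858: edges = 858 - 1 = 857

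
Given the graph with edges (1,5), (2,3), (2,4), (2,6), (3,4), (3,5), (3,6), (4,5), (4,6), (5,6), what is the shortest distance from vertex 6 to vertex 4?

Step 1: Build adjacency list:
  1: 5
  2: 3, 4, 6
  3: 2, 4, 5, 6
  4: 2, 3, 5, 6
  5: 1, 3, 4, 6
  6: 2, 3, 4, 5

Step 2: BFS from vertex 6 to find shortest path to 4:
  vertex 2 reached at distance 1
  vertex 3 reached at distance 1
  vertex 4 reached at distance 1

Step 3: Shortest path: 6 -> 4
Path length: 1 edge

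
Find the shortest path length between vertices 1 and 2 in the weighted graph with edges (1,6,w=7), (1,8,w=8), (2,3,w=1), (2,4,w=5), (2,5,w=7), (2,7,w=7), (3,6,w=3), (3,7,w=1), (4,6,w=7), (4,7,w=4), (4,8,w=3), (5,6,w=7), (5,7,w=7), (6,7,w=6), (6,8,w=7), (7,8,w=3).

Step 1: Build adjacency list with weights:
  1: 6(w=7), 8(w=8)
  2: 3(w=1), 4(w=5), 5(w=7), 7(w=7)
  3: 2(w=1), 6(w=3), 7(w=1)
  4: 2(w=5), 6(w=7), 7(w=4), 8(w=3)
  5: 2(w=7), 6(w=7), 7(w=7)
  6: 1(w=7), 3(w=3), 4(w=7), 5(w=7), 7(w=6), 8(w=7)
  7: 2(w=7), 3(w=1), 4(w=4), 5(w=7), 6(w=6), 8(w=3)
  8: 1(w=8), 4(w=3), 6(w=7), 7(w=3)

Step 2: Apply Dijkstra's algorithm from vertex 1:
  Visit vertex 1 (distance=0)
    Update dist[6] = 7
    Update dist[8] = 8
  Visit vertex 6 (distance=7)
    Update dist[3] = 10
    Update dist[4] = 14
    Update dist[5] = 14
    Update dist[7] = 13
  Visit vertex 8 (distance=8)
    Update dist[4] = 11
    Update dist[7] = 11
  Visit vertex 3 (distance=10)
    Update dist[2] = 11
  Visit vertex 2 (distance=11)

Step 3: Shortest path: 1 -> 6 -> 3 -> 2
Total weight: 7 + 3 + 1 = 11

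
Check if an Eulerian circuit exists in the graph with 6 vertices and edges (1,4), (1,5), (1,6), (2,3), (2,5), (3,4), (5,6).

Step 1: Find the degree of each vertex:
  deg(1) = 3
  deg(2) = 2
  deg(3) = 2
  deg(4) = 2
  deg(5) = 3
  deg(6) = 2

Step 2: Count vertices with odd degree:
  Odd-degree vertices: 1, 5 (2 total)

Step 3: Apply Euler's theorem:
  - Eulerian circuit exists iff graph is connected and all vertices have even degree
  - Eulerian path exists iff graph is connected and has 0 or 2 odd-degree vertices

Graph is connected with exactly 2 odd-degree vertices (1, 5).
Eulerian path exists (starting and ending at the odd-degree vertices), but no Eulerian circuit.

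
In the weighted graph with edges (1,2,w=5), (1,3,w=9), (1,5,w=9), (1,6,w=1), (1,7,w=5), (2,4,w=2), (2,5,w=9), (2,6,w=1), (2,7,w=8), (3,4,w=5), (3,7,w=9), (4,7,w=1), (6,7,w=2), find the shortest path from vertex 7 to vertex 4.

Step 1: Build adjacency list with weights:
  1: 2(w=5), 3(w=9), 5(w=9), 6(w=1), 7(w=5)
  2: 1(w=5), 4(w=2), 5(w=9), 6(w=1), 7(w=8)
  3: 1(w=9), 4(w=5), 7(w=9)
  4: 2(w=2), 3(w=5), 7(w=1)
  5: 1(w=9), 2(w=9)
  6: 1(w=1), 2(w=1), 7(w=2)
  7: 1(w=5), 2(w=8), 3(w=9), 4(w=1), 6(w=2)

Step 2: Apply Dijkstra's algorithm from vertex 7:
  Visit vertex 7 (distance=0)
    Update dist[1] = 5
    Update dist[2] = 8
    Update dist[3] = 9
    Update dist[4] = 1
    Update dist[6] = 2
  Visit vertex 4 (distance=1)
    Update dist[2] = 3
    Update dist[3] = 6

Step 3: Shortest path: 7 -> 4
Total weight: 1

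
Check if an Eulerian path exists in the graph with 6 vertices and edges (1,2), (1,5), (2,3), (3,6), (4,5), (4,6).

Step 1: Find the degree of each vertex:
  deg(1) = 2
  deg(2) = 2
  deg(3) = 2
  deg(4) = 2
  deg(5) = 2
  deg(6) = 2

Step 2: Count vertices with odd degree:
  All vertices have even degree (0 odd-degree vertices)

Step 3: Apply Euler's theorem:
  - Eulerian circuit exists iff graph is connected and all vertices have even degree
  - Eulerian path exists iff graph is connected and has 0 or 2 odd-degree vertices

Graph is connected with 0 odd-degree vertices.
Both Eulerian circuit and Eulerian path exist.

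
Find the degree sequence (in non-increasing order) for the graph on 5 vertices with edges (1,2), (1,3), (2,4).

Step 1: Count edges incident to each vertex:
  deg(1) = 2 (neighbors: 2, 3)
  deg(2) = 2 (neighbors: 1, 4)
  deg(3) = 1 (neighbors: 1)
  deg(4) = 1 (neighbors: 2)
  deg(5) = 0 (neighbors: none)

Step 2: Sort degrees in non-increasing order:
  Degrees: [2, 2, 1, 1, 0] -> sorted: [2, 2, 1, 1, 0]

Degree sequence: [2, 2, 1, 1, 0]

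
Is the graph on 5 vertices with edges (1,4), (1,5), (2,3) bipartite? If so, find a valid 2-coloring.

Step 1: Attempt 2-coloring using BFS:
  Start at vertex 1, assign color 0
  Color vertex 4 with color 1 (neighbor of 1)
  Color vertex 5 with color 1 (neighbor of 1)
  Start new component at vertex 2, assign color 0
  Color vertex 3 with color 1 (neighbor of 2)

Step 2: 2-coloring succeeded. No conflicts found.
  Set A (color 0): {1, 2}
  Set B (color 1): {3, 4, 5}

The graph is bipartite with partition {1, 2}, {3, 4, 5}.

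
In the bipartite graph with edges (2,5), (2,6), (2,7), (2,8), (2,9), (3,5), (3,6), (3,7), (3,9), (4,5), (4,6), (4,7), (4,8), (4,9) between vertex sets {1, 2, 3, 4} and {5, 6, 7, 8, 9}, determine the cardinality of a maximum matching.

Step 1: List the neighbors of each left vertex:
  1: (none)
  2: 5, 6, 7, 8, 9
  3: 5, 6, 7, 9
  4: 5, 6, 7, 8, 9

Step 2: Greedily match left vertices, then look for augmenting paths:
  Match 2 -- 5
  Match 3 -- 6
  Match 4 -- 7
  No augmenting path remains.

Step 3: Verify this is maximum:
  Matching has size 3. The vertex set {2, 3, 4} covers every edge and has size 3; any matching has at most one edge per cover vertex, so 3 is maximum (König's theorem).

Maximum matching: {(2,5), (3,6), (4,7)}
Size: 3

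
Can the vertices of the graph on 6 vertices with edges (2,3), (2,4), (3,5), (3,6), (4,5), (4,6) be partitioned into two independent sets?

Step 1: Attempt 2-coloring using BFS:
  Start at vertex 1, assign color 0
  Start new component at vertex 2, assign color 0
  Color vertex 3 with color 1 (neighbor of 2)
  Color vertex 4 with color 1 (neighbor of 2)
  Color vertex 5 with color 0 (neighbor of 3)
  Color vertex 6 with color 0 (neighbor of 3)

Step 2: 2-coloring succeeded. No conflicts found.
  Set A (color 0): {1, 2, 5, 6}
  Set B (color 1): {3, 4}

The graph is bipartite with partition {1, 2, 5, 6}, {3, 4}.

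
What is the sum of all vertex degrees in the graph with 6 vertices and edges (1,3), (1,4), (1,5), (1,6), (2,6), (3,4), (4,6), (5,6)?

Step 1: Count edges incident to each vertex:
  deg(1) = 4 (neighbors: 3, 4, 5, 6)
  deg(2) = 1 (neighbors: 6)
  deg(3) = 2 (neighbors: 1, 4)
  deg(4) = 3 (neighbors: 1, 3, 6)
  deg(5) = 2 (neighbors: 1, 6)
  deg(6) = 4 (neighbors: 1, 2, 4, 5)

Step 2: Sum all degrees:
  4 + 1 + 2 + 3 + 2 + 4 = 16

Verification: sum of degrees = 2 * |E| = 2 * 8 = 16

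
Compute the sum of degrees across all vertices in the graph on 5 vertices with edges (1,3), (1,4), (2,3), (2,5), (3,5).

Step 1: Count edges incident to each vertex:
  deg(1) = 2 (neighbors: 3, 4)
  deg(2) = 2 (neighbors: 3, 5)
  deg(3) = 3 (neighbors: 1, 2, 5)
  deg(4) = 1 (neighbors: 1)
  deg(5) = 2 (neighbors: 2, 3)

Step 2: Sum all degrees:
  2 + 2 + 3 + 1 + 2 = 10

Verification: sum of degrees = 2 * |E| = 2 * 5 = 10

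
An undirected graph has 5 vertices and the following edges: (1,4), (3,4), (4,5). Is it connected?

Step 1: Build adjacency list from edges:
  1: 4
  2: (none)
  3: 4
  4: 1, 3, 5
  5: 4

Step 2: Run BFS/DFS from vertex 1:
  Visited: {1, 4, 3, 5}
  Reached 4 of 5 vertices

Step 3: Only 4 of 5 vertices reached. Graph is disconnected.
Connected components: {1, 3, 4, 5}, {2}
Answer: No, the graph is not connected (2 components).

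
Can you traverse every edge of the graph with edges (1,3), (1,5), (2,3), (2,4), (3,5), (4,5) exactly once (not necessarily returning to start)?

Step 1: Find the degree of each vertex:
  deg(1) = 2
  deg(2) = 2
  deg(3) = 3
  deg(4) = 2
  deg(5) = 3

Step 2: Count vertices with odd degree:
  Odd-degree vertices: 3, 5 (2 total)

Step 3: Apply Euler's theorem:
  - Eulerian circuit exists iff graph is connected and all vertices have even degree
  - Eulerian path exists iff graph is connected and has 0 or 2 odd-degree vertices

Graph is connected with exactly 2 odd-degree vertices (3, 5).
Eulerian path exists (starting and ending at the odd-degree vertices), but no Eulerian circuit.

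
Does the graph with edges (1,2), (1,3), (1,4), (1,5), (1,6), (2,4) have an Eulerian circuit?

Step 1: Find the degree of each vertex:
  deg(1) = 5
  deg(2) = 2
  deg(3) = 1
  deg(4) = 2
  deg(5) = 1
  deg(6) = 1

Step 2: Count vertices with odd degree:
  Odd-degree vertices: 1, 3, 5, 6 (4 total)

Step 3: Apply Euler's theorem:
  - Eulerian circuit exists iff graph is connected and all vertices have even degree
  - Eulerian path exists iff graph is connected and has 0 or 2 odd-degree vertices

Graph has 4 odd-degree vertices (need 0 or 2).
Neither Eulerian path nor Eulerian circuit exists.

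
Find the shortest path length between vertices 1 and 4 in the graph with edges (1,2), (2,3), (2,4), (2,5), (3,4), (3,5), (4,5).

Step 1: Build adjacency list:
  1: 2
  2: 1, 3, 4, 5
  3: 2, 4, 5
  4: 2, 3, 5
  5: 2, 3, 4

Step 2: BFS from vertex 1 to find shortest path to 4:
  vertex 2 reached at distance 1
  vertex 3 reached at distance 2
  vertex 4 reached at distance 2

Step 3: Shortest path: 1 -> 2 -> 4
Path length: 2 edges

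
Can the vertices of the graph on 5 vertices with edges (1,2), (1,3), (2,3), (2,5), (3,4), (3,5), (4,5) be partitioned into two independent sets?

Step 1: Attempt 2-coloring using BFS:
  Start at vertex 1, assign color 0
  Color vertex 2 with color 1 (neighbor of 1)
  Color vertex 3 with color 1 (neighbor of 1)

Step 2: Conflict found! Vertices 2 and 3 are adjacent but have the same color.
This means the graph contains an odd cycle.

The graph is NOT bipartite.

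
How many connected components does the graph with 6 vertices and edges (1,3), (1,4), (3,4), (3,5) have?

Step 1: Build adjacency list from edges:
  1: 3, 4
  2: (none)
  3: 1, 4, 5
  4: 1, 3
  5: 3
  6: (none)

Step 2: Run BFS/DFS from vertex 1:
  Visited: {1, 3, 4, 5}
  Reached 4 of 6 vertices

Step 3: Only 4 of 6 vertices reached. Graph is disconnected.
Connected components: {1, 3, 4, 5}, {2}, {6}
Number of connected components: 3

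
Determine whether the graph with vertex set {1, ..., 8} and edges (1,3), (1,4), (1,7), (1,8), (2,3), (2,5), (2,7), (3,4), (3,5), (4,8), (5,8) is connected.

Step 1: Build adjacency list from edges:
  1: 3, 4, 7, 8
  2: 3, 5, 7
  3: 1, 2, 4, 5
  4: 1, 3, 8
  5: 2, 3, 8
  6: (none)
  7: 1, 2
  8: 1, 4, 5

Step 2: Run BFS/DFS from vertex 1:
  Visited: {1, 3, 4, 7, 8, 2, 5}
  Reached 7 of 8 vertices

Step 3: Only 7 of 8 vertices reached. Graph is disconnected.
Connected components: {1, 2, 3, 4, 5, 7, 8}, {6}
Answer: No, the graph is not connected (2 components).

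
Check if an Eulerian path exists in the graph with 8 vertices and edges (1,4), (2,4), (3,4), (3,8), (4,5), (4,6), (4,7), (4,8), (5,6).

Step 1: Find the degree of each vertex:
  deg(1) = 1
  deg(2) = 1
  deg(3) = 2
  deg(4) = 7
  deg(5) = 2
  deg(6) = 2
  deg(7) = 1
  deg(8) = 2

Step 2: Count vertices with odd degree:
  Odd-degree vertices: 1, 2, 4, 7 (4 total)

Step 3: Apply Euler's theorem:
  - Eulerian circuit exists iff graph is connected and all vertices have even degree
  - Eulerian path exists iff graph is connected and has 0 or 2 odd-degree vertices

Graph has 4 odd-degree vertices (need 0 or 2).
Neither Eulerian path nor Eulerian circuit exists.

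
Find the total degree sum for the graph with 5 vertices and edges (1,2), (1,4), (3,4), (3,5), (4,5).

Step 1: Count edges incident to each vertex:
  deg(1) = 2 (neighbors: 2, 4)
  deg(2) = 1 (neighbors: 1)
  deg(3) = 2 (neighbors: 4, 5)
  deg(4) = 3 (neighbors: 1, 3, 5)
  deg(5) = 2 (neighbors: 3, 4)

Step 2: Sum all degrees:
  2 + 1 + 2 + 3 + 2 = 10

Verification: sum of degrees = 2 * |E| = 2 * 5 = 10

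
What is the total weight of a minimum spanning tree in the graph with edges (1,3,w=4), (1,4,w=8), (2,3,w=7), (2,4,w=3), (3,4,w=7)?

Apply Kruskal's algorithm (sort edges by weight, add if no cycle):

Sorted edges by weight:
  (2,4) w=3
  (1,3) w=4
  (2,3) w=7
  (3,4) w=7
  (1,4) w=8

Add edge (2,4) w=3 -- no cycle. Running total: 3
Add edge (1,3) w=4 -- no cycle. Running total: 7
Add edge (2,3) w=7 -- no cycle. Running total: 14

MST edges: (2,4,w=3), (1,3,w=4), (2,3,w=7)
Total MST weight: 3 + 4 + 7 = 14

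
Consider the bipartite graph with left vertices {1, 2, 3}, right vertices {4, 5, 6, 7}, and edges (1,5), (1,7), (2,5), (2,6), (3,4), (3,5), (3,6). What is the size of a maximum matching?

Step 1: List the neighbors of each left vertex:
  1: 5, 7
  2: 5, 6
  3: 4, 5, 6

Step 2: Greedily match left vertices, then look for augmenting paths:
  Match 1 -- 5
  Match 2 -- 6
  Match 3 -- 4
  No augmenting path remains.

Step 3: Verify this is maximum:
  Matching size 3 = min(|L|, |R|) = min(3, 4), which is an upper bound, so this matching is maximum.

Maximum matching: {(1,5), (2,6), (3,4)}
Size: 3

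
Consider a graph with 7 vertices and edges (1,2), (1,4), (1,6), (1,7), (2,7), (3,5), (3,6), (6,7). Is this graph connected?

Step 1: Build adjacency list from edges:
  1: 2, 4, 6, 7
  2: 1, 7
  3: 5, 6
  4: 1
  5: 3
  6: 1, 3, 7
  7: 1, 2, 6

Step 2: Run BFS/DFS from vertex 1:
  Visited: {1, 2, 4, 6, 7, 3, 5}
  Reached 7 of 7 vertices

Step 3: All 7 vertices reached from vertex 1, so the graph is connected.
Answer: Yes, the graph is connected.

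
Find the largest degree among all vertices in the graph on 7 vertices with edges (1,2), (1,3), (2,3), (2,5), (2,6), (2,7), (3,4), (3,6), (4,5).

Step 1: Count edges incident to each vertex:
  deg(1) = 2 (neighbors: 2, 3)
  deg(2) = 5 (neighbors: 1, 3, 5, 6, 7)
  deg(3) = 4 (neighbors: 1, 2, 4, 6)
  deg(4) = 2 (neighbors: 3, 5)
  deg(5) = 2 (neighbors: 2, 4)
  deg(6) = 2 (neighbors: 2, 3)
  deg(7) = 1 (neighbors: 2)

Step 2: Find maximum:
  max(2, 5, 4, 2, 2, 2, 1) = 5 (vertex 2)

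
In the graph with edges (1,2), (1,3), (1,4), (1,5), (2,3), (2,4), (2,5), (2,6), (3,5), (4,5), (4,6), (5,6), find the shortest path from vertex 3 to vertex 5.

Step 1: Build adjacency list:
  1: 2, 3, 4, 5
  2: 1, 3, 4, 5, 6
  3: 1, 2, 5
  4: 1, 2, 5, 6
  5: 1, 2, 3, 4, 6
  6: 2, 4, 5

Step 2: BFS from vertex 3 to find shortest path to 5:
  vertex 1 reached at distance 1
  vertex 2 reached at distance 1
  vertex 5 reached at distance 1

Step 3: Shortest path: 3 -> 5
Path length: 1 edge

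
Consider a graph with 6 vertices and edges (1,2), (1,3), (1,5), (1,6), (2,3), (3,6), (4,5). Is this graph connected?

Step 1: Build adjacency list from edges:
  1: 2, 3, 5, 6
  2: 1, 3
  3: 1, 2, 6
  4: 5
  5: 1, 4
  6: 1, 3

Step 2: Run BFS/DFS from vertex 1:
  Visited: {1, 2, 3, 5, 6, 4}
  Reached 6 of 6 vertices

Step 3: All 6 vertices reached from vertex 1, so the graph is connected.
Answer: Yes, the graph is connected.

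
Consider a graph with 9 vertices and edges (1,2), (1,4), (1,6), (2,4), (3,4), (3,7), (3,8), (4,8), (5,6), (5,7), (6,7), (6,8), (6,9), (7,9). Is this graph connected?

Step 1: Build adjacency list from edges:
  1: 2, 4, 6
  2: 1, 4
  3: 4, 7, 8
  4: 1, 2, 3, 8
  5: 6, 7
  6: 1, 5, 7, 8, 9
  7: 3, 5, 6, 9
  8: 3, 4, 6
  9: 6, 7

Step 2: Run BFS/DFS from vertex 1:
  Visited: {1, 2, 4, 6, 3, 8, 5, 7, 9}
  Reached 9 of 9 vertices

Step 3: All 9 vertices reached from vertex 1, so the graph is connected.
Answer: Yes, the graph is connected.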